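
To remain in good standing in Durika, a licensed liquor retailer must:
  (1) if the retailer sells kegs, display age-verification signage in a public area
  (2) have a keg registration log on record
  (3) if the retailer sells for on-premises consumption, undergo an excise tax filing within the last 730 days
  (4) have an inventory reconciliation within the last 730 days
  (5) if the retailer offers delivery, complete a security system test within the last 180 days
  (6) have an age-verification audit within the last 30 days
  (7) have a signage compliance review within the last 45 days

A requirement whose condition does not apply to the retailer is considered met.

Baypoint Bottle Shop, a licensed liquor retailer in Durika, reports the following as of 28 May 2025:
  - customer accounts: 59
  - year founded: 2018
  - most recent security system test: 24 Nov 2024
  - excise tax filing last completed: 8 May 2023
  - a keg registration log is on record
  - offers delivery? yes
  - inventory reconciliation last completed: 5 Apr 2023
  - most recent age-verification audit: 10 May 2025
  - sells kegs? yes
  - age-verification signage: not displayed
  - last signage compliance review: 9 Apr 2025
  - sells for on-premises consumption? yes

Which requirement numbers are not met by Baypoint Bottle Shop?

1, 3, 4, 5, 7

1. condition 'sells kegs' holds; age-verification signage absent → not met
2. keg registration log present → met
3. condition 'sells for on-premises consumption' holds; excise tax filing 751 days ago vs limit 730 → not met
4. inventory reconciliation 784 days ago vs limit 730 → not met
5. condition 'offers delivery' holds; security system test 185 days ago vs limit 180 → not met
6. age-verification audit 18 days ago vs limit 30 → met
7. signage compliance review 49 days ago vs limit 45 → not met
Not met: 1, 3, 4, 5, 7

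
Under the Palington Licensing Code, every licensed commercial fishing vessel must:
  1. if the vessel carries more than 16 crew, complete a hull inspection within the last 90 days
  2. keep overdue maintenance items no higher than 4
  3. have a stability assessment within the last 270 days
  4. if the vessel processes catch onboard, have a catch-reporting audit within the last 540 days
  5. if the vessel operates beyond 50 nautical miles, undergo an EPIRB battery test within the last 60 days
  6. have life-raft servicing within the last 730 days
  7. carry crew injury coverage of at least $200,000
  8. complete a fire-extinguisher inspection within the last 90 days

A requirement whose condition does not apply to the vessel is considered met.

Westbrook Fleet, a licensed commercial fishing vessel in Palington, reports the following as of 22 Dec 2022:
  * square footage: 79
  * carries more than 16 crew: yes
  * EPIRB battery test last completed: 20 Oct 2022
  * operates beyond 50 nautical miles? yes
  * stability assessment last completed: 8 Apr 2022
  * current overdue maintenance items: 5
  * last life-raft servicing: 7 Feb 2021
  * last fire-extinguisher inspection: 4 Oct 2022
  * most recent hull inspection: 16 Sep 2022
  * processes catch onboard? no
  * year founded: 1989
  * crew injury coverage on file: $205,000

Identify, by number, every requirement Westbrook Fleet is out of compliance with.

1, 2, 5

1. condition 'carries more than 16 crew' holds; hull inspection 97 days ago vs limit 90 → not met
2. overdue maintenance items 5 > 4 → not met
3. stability assessment 258 days ago vs limit 270 → met
4. condition 'processes catch onboard' does not hold → requirement n/a → met
5. condition 'operates beyond 50 nautical miles' holds; EPIRB battery test 63 days ago vs limit 60 → not met
6. life-raft servicing 683 days ago vs limit 730 → met
7. crew injury coverage $205,000 ≥ $200,000 → met
8. fire-extinguisher inspection 79 days ago vs limit 90 → met
Not met: 1, 2, 5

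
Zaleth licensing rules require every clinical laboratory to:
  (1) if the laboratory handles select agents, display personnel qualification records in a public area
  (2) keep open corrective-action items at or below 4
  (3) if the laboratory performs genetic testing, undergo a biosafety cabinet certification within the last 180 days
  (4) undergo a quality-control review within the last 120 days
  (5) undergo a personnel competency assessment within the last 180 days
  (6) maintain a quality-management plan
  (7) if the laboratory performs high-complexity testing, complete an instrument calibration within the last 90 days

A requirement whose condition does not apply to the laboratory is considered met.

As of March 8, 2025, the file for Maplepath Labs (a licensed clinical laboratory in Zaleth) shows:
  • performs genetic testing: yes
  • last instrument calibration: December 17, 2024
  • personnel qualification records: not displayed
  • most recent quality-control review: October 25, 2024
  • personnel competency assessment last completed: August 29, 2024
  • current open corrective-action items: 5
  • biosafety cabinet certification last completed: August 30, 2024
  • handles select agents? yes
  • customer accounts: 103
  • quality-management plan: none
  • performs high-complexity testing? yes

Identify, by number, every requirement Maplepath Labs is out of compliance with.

1. condition 'handles select agents' holds; personnel qualification records absent → not met
2. open corrective-action items 5 > 4 → not met
3. condition 'performs genetic testing' holds; biosafety cabinet certification 190 days ago vs limit 180 → not met
4. quality-control review 134 days ago vs limit 120 → not met
5. personnel competency assessment 191 days ago vs limit 180 → not met
6. quality-management plan absent → not met
7. condition 'performs high-complexity testing' holds; instrument calibration 81 days ago vs limit 90 → met
Not met: 1, 2, 3, 4, 5, 6

1, 2, 3, 4, 5, 6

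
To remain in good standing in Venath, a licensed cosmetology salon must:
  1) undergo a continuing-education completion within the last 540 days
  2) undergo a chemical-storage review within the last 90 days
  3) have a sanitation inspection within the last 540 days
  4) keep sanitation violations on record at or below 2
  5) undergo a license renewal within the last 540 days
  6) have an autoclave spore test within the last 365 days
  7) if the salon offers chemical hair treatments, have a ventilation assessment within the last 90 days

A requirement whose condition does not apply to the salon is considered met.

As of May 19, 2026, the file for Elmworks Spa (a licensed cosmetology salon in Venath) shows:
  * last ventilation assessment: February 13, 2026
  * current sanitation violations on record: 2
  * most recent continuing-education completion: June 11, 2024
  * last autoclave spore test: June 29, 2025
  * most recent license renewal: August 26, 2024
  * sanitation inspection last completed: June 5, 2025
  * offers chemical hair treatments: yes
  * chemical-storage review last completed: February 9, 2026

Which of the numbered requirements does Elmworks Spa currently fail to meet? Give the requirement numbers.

1, 2, 5, 7

1. continuing-education completion 707 days ago vs limit 540 → not met
2. chemical-storage review 99 days ago vs limit 90 → not met
3. sanitation inspection 348 days ago vs limit 540 → met
4. sanitation violations on record 2 ≤ 2 → met
5. license renewal 631 days ago vs limit 540 → not met
6. autoclave spore test 324 days ago vs limit 365 → met
7. condition 'offers chemical hair treatments' holds; ventilation assessment 95 days ago vs limit 90 → not met
Not met: 1, 2, 5, 7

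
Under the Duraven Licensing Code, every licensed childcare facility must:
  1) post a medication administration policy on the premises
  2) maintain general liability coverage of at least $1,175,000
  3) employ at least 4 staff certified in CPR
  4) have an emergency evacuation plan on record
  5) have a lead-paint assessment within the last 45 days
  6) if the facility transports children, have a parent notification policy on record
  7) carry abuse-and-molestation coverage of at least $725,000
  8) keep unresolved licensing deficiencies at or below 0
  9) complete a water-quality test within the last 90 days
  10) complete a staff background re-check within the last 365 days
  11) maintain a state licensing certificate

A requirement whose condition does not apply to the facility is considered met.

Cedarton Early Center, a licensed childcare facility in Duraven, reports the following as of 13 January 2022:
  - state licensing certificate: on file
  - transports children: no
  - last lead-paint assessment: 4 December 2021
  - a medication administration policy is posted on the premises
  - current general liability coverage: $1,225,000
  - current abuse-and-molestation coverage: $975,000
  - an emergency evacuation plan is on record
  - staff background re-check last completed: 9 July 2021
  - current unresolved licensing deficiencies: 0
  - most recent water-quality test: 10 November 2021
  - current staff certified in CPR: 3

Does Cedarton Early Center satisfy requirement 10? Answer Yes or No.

Yes

10. staff background re-check 188 days ago vs limit 365 → met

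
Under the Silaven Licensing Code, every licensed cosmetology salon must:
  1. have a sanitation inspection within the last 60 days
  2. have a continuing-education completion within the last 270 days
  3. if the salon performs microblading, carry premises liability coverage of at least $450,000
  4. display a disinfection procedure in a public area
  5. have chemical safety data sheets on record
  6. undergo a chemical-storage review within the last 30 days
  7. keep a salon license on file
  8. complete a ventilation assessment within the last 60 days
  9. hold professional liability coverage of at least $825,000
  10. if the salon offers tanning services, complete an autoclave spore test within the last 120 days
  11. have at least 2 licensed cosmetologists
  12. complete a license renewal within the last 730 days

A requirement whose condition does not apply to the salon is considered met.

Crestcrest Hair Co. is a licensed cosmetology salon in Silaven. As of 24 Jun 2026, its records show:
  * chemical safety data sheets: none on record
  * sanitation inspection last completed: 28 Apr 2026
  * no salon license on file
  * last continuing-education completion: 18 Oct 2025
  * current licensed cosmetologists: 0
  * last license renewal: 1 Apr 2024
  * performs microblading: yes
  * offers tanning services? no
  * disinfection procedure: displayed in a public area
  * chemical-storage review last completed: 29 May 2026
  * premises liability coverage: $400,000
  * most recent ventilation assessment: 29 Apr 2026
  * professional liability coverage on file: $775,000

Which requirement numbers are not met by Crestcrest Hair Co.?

3, 5, 7, 9, 11, 12

1. sanitation inspection 57 days ago vs limit 60 → met
2. continuing-education completion 249 days ago vs limit 270 → met
3. condition 'performs microblading' holds; premises liability coverage $400,000 < $450,000 → not met
4. disinfection procedure present → met
5. chemical safety data sheets absent → not met
6. chemical-storage review 26 days ago vs limit 30 → met
7. salon license absent → not met
8. ventilation assessment 56 days ago vs limit 60 → met
9. professional liability coverage $775,000 < $825,000 → not met
10. condition 'offers tanning services' does not hold → requirement n/a → met
11. licensed cosmetologists 0 < 2 → not met
12. license renewal 814 days ago vs limit 730 → not met
Not met: 3, 5, 7, 9, 11, 12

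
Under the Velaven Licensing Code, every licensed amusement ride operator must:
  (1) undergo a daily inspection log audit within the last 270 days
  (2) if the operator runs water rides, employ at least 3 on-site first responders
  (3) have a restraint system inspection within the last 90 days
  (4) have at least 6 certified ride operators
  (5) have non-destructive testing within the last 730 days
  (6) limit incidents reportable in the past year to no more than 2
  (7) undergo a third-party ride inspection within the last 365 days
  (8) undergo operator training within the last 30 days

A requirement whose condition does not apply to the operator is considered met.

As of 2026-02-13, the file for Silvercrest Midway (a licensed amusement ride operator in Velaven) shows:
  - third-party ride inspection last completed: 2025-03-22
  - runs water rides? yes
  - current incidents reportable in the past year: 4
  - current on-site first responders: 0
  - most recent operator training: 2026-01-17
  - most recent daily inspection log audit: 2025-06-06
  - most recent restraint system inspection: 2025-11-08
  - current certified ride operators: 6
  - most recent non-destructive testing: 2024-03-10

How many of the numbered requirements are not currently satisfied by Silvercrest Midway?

1. daily inspection log audit 252 days ago vs limit 270 → met
2. condition 'runs water rides' holds; on-site first responders 0 < 3 → not met
3. restraint system inspection 97 days ago vs limit 90 → not met
4. certified ride operators 6 ≥ 6 → met
5. non-destructive testing 705 days ago vs limit 730 → met
6. incidents reportable in the past year 4 > 2 → not met
7. third-party ride inspection 328 days ago vs limit 365 → met
8. operator training 27 days ago vs limit 30 → met
Not met: 3 of 8

3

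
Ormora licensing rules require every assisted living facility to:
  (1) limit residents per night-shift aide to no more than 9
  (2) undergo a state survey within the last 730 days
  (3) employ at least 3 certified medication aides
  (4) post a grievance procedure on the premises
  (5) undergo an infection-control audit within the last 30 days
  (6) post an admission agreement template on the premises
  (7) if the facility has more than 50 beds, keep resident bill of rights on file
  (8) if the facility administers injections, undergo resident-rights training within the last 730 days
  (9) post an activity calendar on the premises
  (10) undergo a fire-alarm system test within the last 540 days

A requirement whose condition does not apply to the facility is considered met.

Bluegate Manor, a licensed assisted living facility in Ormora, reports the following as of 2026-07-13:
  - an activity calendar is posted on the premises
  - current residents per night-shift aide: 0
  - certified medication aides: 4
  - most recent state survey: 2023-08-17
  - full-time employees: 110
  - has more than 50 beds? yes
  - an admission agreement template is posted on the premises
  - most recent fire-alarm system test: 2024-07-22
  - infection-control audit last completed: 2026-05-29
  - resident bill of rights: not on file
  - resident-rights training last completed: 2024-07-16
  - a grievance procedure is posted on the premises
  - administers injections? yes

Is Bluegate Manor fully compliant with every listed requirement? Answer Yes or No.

1. residents per night-shift aide 0 ≤ 9 → met
2. state survey 1061 days ago vs limit 730 → not met
3. certified medication aides 4 ≥ 3 → met
4. grievance procedure present → met
5. infection-control audit 45 days ago vs limit 30 → not met
6. admission agreement template present → met
7. condition 'has more than 50 beds' holds; resident bill of rights absent → not met
8. condition 'administers injections' holds; resident-rights training 727 days ago vs limit 730 → met
9. activity calendar present → met
10. fire-alarm system test 721 days ago vs limit 540 → not met
Not met: 2, 5, 7, 10

No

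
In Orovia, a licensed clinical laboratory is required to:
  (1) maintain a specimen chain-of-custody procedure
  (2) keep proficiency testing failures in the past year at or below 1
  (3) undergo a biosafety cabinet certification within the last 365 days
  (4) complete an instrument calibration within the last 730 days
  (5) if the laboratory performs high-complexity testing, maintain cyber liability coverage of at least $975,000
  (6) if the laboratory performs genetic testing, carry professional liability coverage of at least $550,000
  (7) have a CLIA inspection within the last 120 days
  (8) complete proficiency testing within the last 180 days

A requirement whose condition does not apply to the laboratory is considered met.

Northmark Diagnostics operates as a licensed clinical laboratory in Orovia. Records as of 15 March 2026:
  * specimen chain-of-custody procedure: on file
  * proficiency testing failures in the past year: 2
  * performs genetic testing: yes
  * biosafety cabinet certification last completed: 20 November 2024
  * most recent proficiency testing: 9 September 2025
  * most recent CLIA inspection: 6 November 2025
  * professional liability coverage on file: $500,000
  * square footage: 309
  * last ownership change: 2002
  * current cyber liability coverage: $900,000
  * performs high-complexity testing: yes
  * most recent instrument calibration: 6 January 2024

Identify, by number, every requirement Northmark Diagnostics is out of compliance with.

2, 3, 4, 5, 6, 7, 8

1. specimen chain-of-custody procedure present → met
2. proficiency testing failures in the past year 2 > 1 → not met
3. biosafety cabinet certification 480 days ago vs limit 365 → not met
4. instrument calibration 799 days ago vs limit 730 → not met
5. condition 'performs high-complexity testing' holds; cyber liability coverage $900,000 < $975,000 → not met
6. condition 'performs genetic testing' holds; professional liability coverage $500,000 < $550,000 → not met
7. CLIA inspection 129 days ago vs limit 120 → not met
8. proficiency testing 187 days ago vs limit 180 → not met
Not met: 2, 3, 4, 5, 6, 7, 8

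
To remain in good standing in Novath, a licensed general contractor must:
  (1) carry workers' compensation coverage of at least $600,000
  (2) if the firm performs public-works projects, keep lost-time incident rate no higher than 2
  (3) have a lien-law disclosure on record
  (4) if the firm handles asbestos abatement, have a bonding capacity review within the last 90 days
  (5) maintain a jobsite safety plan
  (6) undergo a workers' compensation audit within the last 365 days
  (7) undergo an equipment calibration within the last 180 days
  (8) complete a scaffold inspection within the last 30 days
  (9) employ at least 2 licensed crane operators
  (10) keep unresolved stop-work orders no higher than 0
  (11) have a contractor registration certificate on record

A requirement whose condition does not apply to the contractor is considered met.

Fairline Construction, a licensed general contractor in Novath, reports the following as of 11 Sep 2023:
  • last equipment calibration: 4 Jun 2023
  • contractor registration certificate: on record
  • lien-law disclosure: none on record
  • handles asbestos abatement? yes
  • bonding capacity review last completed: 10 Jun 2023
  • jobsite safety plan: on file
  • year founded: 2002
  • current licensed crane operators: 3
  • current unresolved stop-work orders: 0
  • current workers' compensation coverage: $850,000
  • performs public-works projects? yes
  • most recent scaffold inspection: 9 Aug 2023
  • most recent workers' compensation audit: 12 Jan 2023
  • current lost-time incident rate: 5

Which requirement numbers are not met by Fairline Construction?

1. workers' compensation coverage $850,000 ≥ $600,000 → met
2. condition 'performs public-works projects' holds; lost-time incident rate 5 > 2 → not met
3. lien-law disclosure absent → not met
4. condition 'handles asbestos abatement' holds; bonding capacity review 93 days ago vs limit 90 → not met
5. jobsite safety plan present → met
6. workers' compensation audit 242 days ago vs limit 365 → met
7. equipment calibration 99 days ago vs limit 180 → met
8. scaffold inspection 33 days ago vs limit 30 → not met
9. licensed crane operators 3 ≥ 2 → met
10. unresolved stop-work orders 0 ≤ 0 → met
11. contractor registration certificate present → met
Not met: 2, 3, 4, 8

2, 3, 4, 8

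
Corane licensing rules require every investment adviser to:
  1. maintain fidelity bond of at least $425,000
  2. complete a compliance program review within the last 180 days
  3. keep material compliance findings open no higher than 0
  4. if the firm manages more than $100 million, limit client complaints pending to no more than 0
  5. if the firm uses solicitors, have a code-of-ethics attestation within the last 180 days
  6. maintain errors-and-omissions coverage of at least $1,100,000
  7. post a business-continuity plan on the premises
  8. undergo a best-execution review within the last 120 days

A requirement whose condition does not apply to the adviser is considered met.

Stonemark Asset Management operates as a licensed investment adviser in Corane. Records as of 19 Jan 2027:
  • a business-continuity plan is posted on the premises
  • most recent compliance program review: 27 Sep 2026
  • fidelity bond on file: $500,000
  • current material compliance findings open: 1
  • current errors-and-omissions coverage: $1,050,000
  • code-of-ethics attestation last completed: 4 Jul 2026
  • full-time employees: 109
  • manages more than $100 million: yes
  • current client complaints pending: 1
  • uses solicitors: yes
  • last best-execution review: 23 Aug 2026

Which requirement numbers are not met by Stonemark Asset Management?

3, 4, 5, 6, 8

1. fidelity bond $500,000 ≥ $425,000 → met
2. compliance program review 114 days ago vs limit 180 → met
3. material compliance findings open 1 > 0 → not met
4. condition 'manages more than $100 million' holds; client complaints pending 1 > 0 → not met
5. condition 'uses solicitors' holds; code-of-ethics attestation 199 days ago vs limit 180 → not met
6. errors-and-omissions coverage $1,050,000 < $1,100,000 → not met
7. business-continuity plan present → met
8. best-execution review 149 days ago vs limit 120 → not met
Not met: 3, 4, 5, 6, 8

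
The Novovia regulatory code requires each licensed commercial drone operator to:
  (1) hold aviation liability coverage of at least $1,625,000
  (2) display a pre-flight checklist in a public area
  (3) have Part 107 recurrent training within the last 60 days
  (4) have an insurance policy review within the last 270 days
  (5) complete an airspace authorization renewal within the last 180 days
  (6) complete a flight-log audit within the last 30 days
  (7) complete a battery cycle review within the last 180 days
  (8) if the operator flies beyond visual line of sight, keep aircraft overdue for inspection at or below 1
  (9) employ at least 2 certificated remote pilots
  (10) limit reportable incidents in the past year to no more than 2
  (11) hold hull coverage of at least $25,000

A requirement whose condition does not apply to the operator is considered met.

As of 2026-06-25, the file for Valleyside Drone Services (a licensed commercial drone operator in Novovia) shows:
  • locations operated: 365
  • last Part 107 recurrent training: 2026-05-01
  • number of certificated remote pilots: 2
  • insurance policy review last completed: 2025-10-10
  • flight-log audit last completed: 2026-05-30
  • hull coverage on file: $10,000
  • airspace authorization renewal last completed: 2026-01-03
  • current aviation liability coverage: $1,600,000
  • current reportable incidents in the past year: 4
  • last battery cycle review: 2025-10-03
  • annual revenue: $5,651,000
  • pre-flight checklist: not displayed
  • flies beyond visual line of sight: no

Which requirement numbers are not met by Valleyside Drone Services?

1. aviation liability coverage $1,600,000 < $1,625,000 → not met
2. pre-flight checklist absent → not met
3. Part 107 recurrent training 55 days ago vs limit 60 → met
4. insurance policy review 258 days ago vs limit 270 → met
5. airspace authorization renewal 173 days ago vs limit 180 → met
6. flight-log audit 26 days ago vs limit 30 → met
7. battery cycle review 265 days ago vs limit 180 → not met
8. condition 'flies beyond visual line of sight' does not hold → requirement n/a → met
9. certificated remote pilots 2 ≥ 2 → met
10. reportable incidents in the past year 4 > 2 → not met
11. hull coverage $10,000 < $25,000 → not met
Not met: 1, 2, 7, 10, 11

1, 2, 7, 10, 11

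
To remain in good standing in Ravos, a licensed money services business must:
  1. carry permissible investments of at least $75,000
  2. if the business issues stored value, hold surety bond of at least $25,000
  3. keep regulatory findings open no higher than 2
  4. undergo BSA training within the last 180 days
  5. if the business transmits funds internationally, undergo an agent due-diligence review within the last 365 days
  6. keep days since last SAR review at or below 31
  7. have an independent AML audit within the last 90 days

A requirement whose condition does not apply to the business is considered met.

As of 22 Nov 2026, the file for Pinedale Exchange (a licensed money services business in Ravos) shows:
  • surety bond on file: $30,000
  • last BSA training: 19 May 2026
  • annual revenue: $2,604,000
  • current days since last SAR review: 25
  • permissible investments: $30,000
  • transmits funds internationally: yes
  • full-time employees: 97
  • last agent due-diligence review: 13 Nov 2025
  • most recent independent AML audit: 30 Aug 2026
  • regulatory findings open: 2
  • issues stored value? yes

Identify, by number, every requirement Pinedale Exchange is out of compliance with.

1. permissible investments $30,000 < $75,000 → not met
2. condition 'issues stored value' holds; surety bond $30,000 ≥ $25,000 → met
3. regulatory findings open 2 ≤ 2 → met
4. BSA training 187 days ago vs limit 180 → not met
5. condition 'transmits funds internationally' holds; agent due-diligence review 374 days ago vs limit 365 → not met
6. days since last SAR review 25 ≤ 31 → met
7. independent AML audit 84 days ago vs limit 90 → met
Not met: 1, 4, 5

1, 4, 5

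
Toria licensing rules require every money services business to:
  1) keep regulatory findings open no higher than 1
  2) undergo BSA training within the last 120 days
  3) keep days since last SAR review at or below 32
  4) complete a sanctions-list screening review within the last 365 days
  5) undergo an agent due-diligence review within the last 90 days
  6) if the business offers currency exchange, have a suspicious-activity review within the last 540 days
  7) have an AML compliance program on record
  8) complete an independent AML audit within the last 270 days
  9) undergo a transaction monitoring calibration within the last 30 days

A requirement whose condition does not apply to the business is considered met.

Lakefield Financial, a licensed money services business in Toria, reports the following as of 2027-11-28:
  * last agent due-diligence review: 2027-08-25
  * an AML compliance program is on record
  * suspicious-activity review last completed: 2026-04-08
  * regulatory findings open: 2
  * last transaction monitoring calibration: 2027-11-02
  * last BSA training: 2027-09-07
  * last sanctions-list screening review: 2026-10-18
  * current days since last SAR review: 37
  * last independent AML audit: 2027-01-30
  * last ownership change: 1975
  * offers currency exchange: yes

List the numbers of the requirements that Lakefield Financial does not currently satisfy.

1. regulatory findings open 2 > 1 → not met
2. BSA training 82 days ago vs limit 120 → met
3. days since last SAR review 37 > 32 → not met
4. sanctions-list screening review 406 days ago vs limit 365 → not met
5. agent due-diligence review 95 days ago vs limit 90 → not met
6. condition 'offers currency exchange' holds; suspicious-activity review 599 days ago vs limit 540 → not met
7. AML compliance program present → met
8. independent AML audit 302 days ago vs limit 270 → not met
9. transaction monitoring calibration 26 days ago vs limit 30 → met
Not met: 1, 3, 4, 5, 6, 8

1, 3, 4, 5, 6, 8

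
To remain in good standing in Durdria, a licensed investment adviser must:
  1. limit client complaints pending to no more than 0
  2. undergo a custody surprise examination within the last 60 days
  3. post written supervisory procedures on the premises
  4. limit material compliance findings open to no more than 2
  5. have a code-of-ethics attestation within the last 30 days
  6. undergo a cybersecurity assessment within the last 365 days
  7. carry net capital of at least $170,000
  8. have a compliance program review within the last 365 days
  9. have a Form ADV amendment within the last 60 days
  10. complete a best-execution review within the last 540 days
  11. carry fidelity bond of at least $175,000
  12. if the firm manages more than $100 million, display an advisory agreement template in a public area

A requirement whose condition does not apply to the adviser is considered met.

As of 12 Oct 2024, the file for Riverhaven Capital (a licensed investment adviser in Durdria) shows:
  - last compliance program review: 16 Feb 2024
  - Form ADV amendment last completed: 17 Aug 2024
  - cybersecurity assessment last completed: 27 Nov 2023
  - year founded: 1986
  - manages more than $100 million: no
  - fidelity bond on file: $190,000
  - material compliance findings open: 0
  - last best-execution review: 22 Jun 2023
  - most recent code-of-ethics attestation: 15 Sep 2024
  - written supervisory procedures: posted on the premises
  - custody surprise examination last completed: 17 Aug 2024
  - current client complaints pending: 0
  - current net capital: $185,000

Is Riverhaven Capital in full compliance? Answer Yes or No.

1. client complaints pending 0 ≤ 0 → met
2. custody surprise examination 56 days ago vs limit 60 → met
3. written supervisory procedures present → met
4. material compliance findings open 0 ≤ 2 → met
5. code-of-ethics attestation 27 days ago vs limit 30 → met
6. cybersecurity assessment 320 days ago vs limit 365 → met
7. net capital $185,000 ≥ $170,000 → met
8. compliance program review 239 days ago vs limit 365 → met
9. Form ADV amendment 56 days ago vs limit 60 → met
10. best-execution review 478 days ago vs limit 540 → met
11. fidelity bond $190,000 ≥ $175,000 → met
12. condition 'manages more than $100 million' does not hold → requirement n/a → met
All met.

Yes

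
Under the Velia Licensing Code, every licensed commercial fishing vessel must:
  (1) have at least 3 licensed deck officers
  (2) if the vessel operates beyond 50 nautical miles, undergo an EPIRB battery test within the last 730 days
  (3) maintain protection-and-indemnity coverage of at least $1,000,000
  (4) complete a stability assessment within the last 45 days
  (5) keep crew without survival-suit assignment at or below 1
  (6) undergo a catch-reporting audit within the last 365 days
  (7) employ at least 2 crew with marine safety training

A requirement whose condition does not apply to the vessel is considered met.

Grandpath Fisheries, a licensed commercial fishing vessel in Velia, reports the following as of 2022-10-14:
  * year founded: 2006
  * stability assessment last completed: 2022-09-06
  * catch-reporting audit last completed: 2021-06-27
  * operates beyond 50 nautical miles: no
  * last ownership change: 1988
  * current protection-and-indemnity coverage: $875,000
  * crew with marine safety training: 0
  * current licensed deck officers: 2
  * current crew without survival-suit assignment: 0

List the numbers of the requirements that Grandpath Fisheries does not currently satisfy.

1, 3, 6, 7

1. licensed deck officers 2 < 3 → not met
2. condition 'operates beyond 50 nautical miles' does not hold → requirement n/a → met
3. protection-and-indemnity coverage $875,000 < $1,000,000 → not met
4. stability assessment 38 days ago vs limit 45 → met
5. crew without survival-suit assignment 0 ≤ 1 → met
6. catch-reporting audit 474 days ago vs limit 365 → not met
7. crew with marine safety training 0 < 2 → not met
Not met: 1, 3, 6, 7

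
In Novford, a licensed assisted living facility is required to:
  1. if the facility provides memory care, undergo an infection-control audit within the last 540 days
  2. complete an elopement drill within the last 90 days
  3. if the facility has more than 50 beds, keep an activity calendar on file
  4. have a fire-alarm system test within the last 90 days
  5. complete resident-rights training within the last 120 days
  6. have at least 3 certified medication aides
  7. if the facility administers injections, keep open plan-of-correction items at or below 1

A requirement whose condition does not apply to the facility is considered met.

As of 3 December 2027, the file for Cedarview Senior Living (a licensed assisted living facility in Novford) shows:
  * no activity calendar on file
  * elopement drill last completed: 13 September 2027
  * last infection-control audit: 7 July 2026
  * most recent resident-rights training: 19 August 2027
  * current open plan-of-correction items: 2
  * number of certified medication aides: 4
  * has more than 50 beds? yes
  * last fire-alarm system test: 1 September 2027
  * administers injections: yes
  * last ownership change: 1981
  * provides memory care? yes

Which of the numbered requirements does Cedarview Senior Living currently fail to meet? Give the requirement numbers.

3, 4, 7

1. condition 'provides memory care' holds; infection-control audit 514 days ago vs limit 540 → met
2. elopement drill 81 days ago vs limit 90 → met
3. condition 'has more than 50 beds' holds; activity calendar absent → not met
4. fire-alarm system test 93 days ago vs limit 90 → not met
5. resident-rights training 106 days ago vs limit 120 → met
6. certified medication aides 4 ≥ 3 → met
7. condition 'administers injections' holds; open plan-of-correction items 2 > 1 → not met
Not met: 3, 4, 7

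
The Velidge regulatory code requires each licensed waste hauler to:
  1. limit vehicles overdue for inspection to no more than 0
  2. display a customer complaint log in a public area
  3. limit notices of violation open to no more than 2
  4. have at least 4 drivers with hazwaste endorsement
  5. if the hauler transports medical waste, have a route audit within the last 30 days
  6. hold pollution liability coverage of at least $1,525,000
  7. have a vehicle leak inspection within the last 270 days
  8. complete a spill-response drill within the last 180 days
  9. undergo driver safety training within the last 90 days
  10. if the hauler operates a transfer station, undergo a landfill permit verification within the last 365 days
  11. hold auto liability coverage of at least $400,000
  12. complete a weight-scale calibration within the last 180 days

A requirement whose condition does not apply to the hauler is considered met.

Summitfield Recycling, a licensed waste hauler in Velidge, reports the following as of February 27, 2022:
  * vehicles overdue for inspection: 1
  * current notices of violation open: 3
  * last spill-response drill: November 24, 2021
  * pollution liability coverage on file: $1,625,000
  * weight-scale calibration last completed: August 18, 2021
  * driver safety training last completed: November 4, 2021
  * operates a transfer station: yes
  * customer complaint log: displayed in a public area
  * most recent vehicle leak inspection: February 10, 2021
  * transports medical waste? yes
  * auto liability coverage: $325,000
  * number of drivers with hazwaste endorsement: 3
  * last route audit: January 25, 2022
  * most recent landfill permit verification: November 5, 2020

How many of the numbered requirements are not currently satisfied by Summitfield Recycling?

9

1. vehicles overdue for inspection 1 > 0 → not met
2. customer complaint log present → met
3. notices of violation open 3 > 2 → not met
4. drivers with hazwaste endorsement 3 < 4 → not met
5. condition 'transports medical waste' holds; route audit 33 days ago vs limit 30 → not met
6. pollution liability coverage $1,625,000 ≥ $1,525,000 → met
7. vehicle leak inspection 382 days ago vs limit 270 → not met
8. spill-response drill 95 days ago vs limit 180 → met
9. driver safety training 115 days ago vs limit 90 → not met
10. condition 'operates a transfer station' holds; landfill permit verification 479 days ago vs limit 365 → not met
11. auto liability coverage $325,000 < $400,000 → not met
12. weight-scale calibration 193 days ago vs limit 180 → not met
Not met: 9 of 12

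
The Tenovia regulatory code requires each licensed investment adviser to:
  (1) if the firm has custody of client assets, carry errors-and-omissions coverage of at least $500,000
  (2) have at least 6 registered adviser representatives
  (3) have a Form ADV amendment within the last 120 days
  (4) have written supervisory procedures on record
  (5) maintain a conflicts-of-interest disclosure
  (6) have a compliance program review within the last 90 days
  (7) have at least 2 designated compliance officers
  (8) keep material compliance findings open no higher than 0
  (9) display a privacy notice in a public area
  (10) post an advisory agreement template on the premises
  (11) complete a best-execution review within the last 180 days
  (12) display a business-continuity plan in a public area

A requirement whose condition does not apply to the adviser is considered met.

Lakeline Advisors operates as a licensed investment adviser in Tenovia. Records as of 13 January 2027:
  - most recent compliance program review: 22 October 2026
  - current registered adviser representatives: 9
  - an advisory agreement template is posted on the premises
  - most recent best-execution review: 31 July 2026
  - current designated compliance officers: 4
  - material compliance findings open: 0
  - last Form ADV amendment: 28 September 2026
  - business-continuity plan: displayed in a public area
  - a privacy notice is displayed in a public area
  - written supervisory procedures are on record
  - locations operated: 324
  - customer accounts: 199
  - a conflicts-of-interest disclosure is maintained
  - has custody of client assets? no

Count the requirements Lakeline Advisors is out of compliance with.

1. condition 'has custody of client assets' does not hold → requirement n/a → met
2. registered adviser representatives 9 ≥ 6 → met
3. Form ADV amendment 107 days ago vs limit 120 → met
4. written supervisory procedures present → met
5. conflicts-of-interest disclosure present → met
6. compliance program review 83 days ago vs limit 90 → met
7. designated compliance officers 4 ≥ 2 → met
8. material compliance findings open 0 ≤ 0 → met
9. privacy notice present → met
10. advisory agreement template present → met
11. best-execution review 166 days ago vs limit 180 → met
12. business-continuity plan present → met
Not met: 0 of 12

0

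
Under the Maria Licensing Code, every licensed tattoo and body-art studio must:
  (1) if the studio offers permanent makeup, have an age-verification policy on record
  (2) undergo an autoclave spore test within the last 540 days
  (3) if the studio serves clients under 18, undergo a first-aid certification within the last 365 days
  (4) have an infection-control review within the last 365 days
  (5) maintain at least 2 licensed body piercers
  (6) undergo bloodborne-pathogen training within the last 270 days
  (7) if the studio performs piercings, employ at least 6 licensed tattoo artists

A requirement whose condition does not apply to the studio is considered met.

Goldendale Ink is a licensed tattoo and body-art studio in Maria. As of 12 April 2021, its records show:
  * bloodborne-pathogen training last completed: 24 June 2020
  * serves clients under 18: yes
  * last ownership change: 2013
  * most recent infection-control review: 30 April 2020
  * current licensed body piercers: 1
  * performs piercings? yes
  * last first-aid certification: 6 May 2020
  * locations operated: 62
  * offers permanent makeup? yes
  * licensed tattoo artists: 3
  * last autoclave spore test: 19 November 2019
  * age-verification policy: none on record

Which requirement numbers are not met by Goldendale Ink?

1, 5, 6, 7

1. condition 'offers permanent makeup' holds; age-verification policy absent → not met
2. autoclave spore test 510 days ago vs limit 540 → met
3. condition 'serves clients under 18' holds; first-aid certification 341 days ago vs limit 365 → met
4. infection-control review 347 days ago vs limit 365 → met
5. licensed body piercers 1 < 2 → not met
6. bloodborne-pathogen training 292 days ago vs limit 270 → not met
7. condition 'performs piercings' holds; licensed tattoo artists 3 < 6 → not met
Not met: 1, 5, 6, 7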